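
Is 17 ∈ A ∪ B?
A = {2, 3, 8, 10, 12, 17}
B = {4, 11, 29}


A = {2, 3, 8, 10, 12, 17}, B = {4, 11, 29}
A ∪ B = all elements in A or B
A ∪ B = {2, 3, 4, 8, 10, 11, 12, 17, 29}
Checking if 17 ∈ A ∪ B
17 is in A ∪ B → True

17 ∈ A ∪ B


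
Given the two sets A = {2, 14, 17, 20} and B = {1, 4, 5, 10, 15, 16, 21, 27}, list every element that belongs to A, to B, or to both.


A ∪ B = all elements in A or B (or both)
A = {2, 14, 17, 20}
B = {1, 4, 5, 10, 15, 16, 21, 27}
A ∪ B = {1, 2, 4, 5, 10, 14, 15, 16, 17, 20, 21, 27}

A ∪ B = {1, 2, 4, 5, 10, 14, 15, 16, 17, 20, 21, 27}


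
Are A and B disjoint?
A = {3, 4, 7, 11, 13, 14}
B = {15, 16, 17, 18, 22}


Disjoint means A ∩ B = ∅.
A ∩ B = ∅
A ∩ B = ∅, so A and B are disjoint.

Yes, A and B are disjoint


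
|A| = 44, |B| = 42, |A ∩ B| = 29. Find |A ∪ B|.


|A ∪ B| = |A| + |B| - |A ∩ B|
= 44 + 42 - 29
= 57

|A ∪ B| = 57


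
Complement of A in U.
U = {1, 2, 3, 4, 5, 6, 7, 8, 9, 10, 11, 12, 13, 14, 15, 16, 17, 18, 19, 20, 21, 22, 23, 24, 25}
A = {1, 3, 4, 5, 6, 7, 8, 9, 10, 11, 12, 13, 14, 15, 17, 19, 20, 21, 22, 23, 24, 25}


Aᶜ = U \ A = elements in U but not in A
U = {1, 2, 3, 4, 5, 6, 7, 8, 9, 10, 11, 12, 13, 14, 15, 16, 17, 18, 19, 20, 21, 22, 23, 24, 25}
A = {1, 3, 4, 5, 6, 7, 8, 9, 10, 11, 12, 13, 14, 15, 17, 19, 20, 21, 22, 23, 24, 25}
Aᶜ = {2, 16, 18}

Aᶜ = {2, 16, 18}


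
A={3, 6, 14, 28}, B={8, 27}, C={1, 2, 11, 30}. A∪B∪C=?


A ∪ B = {3, 6, 8, 14, 27, 28}
(A ∪ B) ∪ C = {1, 2, 3, 6, 8, 11, 14, 27, 28, 30}

A ∪ B ∪ C = {1, 2, 3, 6, 8, 11, 14, 27, 28, 30}


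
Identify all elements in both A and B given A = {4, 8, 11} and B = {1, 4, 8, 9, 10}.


A = {4, 8, 11}
B = {1, 4, 8, 9, 10}
Region: in both A and B
Elements: {4, 8}

Elements in both A and B: {4, 8}


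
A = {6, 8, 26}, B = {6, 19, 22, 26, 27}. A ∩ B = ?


A ∩ B = elements in both A and B
A = {6, 8, 26}
B = {6, 19, 22, 26, 27}
A ∩ B = {6, 26}

A ∩ B = {6, 26}


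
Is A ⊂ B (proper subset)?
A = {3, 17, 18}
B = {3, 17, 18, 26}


A ⊂ B requires: A ⊆ B AND A ≠ B.
A ⊆ B? Yes
A = B? No
A ⊂ B: Yes (A is a proper subset of B)

Yes, A ⊂ B


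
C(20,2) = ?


C(n,k) = n! / (k!(n-k)!)
C(20,2) = 20! / (2!18!)
= 190

C(20,2) = 190


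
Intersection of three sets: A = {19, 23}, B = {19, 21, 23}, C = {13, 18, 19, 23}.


A ∩ B = {19, 23}
(A ∩ B) ∩ C = {19, 23}

A ∩ B ∩ C = {19, 23}


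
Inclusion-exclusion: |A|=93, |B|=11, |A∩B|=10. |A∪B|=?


|A ∪ B| = |A| + |B| - |A ∩ B|
= 93 + 11 - 10
= 94

|A ∪ B| = 94


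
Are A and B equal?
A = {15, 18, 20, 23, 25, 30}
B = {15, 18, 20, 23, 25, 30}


Two sets are equal iff they have exactly the same elements.
A = {15, 18, 20, 23, 25, 30}
B = {15, 18, 20, 23, 25, 30}
Same elements → A = B

Yes, A = B


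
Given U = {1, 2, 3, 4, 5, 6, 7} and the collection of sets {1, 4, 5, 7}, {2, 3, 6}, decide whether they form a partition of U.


A partition requires: (1) non-empty parts, (2) pairwise disjoint, (3) union = U
Parts: {1, 4, 5, 7}, {2, 3, 6}
Union of parts: {1, 2, 3, 4, 5, 6, 7}
U = {1, 2, 3, 4, 5, 6, 7}
All non-empty? True
Pairwise disjoint? True
Covers U? True

Yes, valid partition


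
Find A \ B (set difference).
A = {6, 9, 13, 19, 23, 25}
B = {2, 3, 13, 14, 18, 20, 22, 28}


A \ B = elements in A but not in B
A = {6, 9, 13, 19, 23, 25}
B = {2, 3, 13, 14, 18, 20, 22, 28}
Remove from A any elements in B
A \ B = {6, 9, 19, 23, 25}

A \ B = {6, 9, 19, 23, 25}


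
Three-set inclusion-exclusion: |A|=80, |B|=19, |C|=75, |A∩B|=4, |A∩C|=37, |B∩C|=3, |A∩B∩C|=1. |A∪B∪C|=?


|A∪B∪C| = |A|+|B|+|C| - |A∩B|-|A∩C|-|B∩C| + |A∩B∩C|
= 80+19+75 - 4-37-3 + 1
= 174 - 44 + 1
= 131

|A ∪ B ∪ C| = 131


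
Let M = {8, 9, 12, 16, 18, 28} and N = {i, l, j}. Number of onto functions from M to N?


n = |M| = 6, k = |N| = 3. Surjections via inclusion-exclusion:
S(n,k) = Σ(-1)^i × C(k,i) × (k-i)^n, i=0 to k
i=0: (-1)^0×C(3,0)×3^6 = 729
i=1: (-1)^1×C(3,1)×2^6 = -192
i=2: (-1)^2×C(3,2)×1^6 = 3
i=3: (-1)^3×C(3,3)×0^6 = 0
Total = 540

Number of surjections = 540


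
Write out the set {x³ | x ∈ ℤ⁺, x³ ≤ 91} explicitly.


Checking each candidate:
Condition: positive perfect cubes ≤ 91
Result = {1, 8, 27, 64}

{1, 8, 27, 64}


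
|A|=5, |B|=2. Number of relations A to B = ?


A relation from A to B is any subset of A × B.
|A × B| = 5 × 2 = 10
# relations = 2^|A × B| = 2^10 = 1024

Number of relations = 1024


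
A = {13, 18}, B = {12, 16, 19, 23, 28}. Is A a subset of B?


A ⊆ B means every element of A is in B.
Elements in A not in B: {13, 18}
So A ⊄ B.

No, A ⊄ B


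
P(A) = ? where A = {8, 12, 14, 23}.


|A| = 4, so |P(A)| = 2^4 = 16
Enumerate subsets by cardinality (0 to 4):
∅, {8}, {12}, {14}, {23}, {8, 12}, {8, 14}, {8, 23}, {12, 14}, {12, 23}, {14, 23}, {8, 12, 14}, {8, 12, 23}, {8, 14, 23}, {12, 14, 23}, {8, 12, 14, 23}

P(A) has 16 subsets: ∅, {8}, {12}, {14}, {23}, {8, 12}, {8, 14}, {8, 23}, {12, 14}, {12, 23}, {14, 23}, {8, 12, 14}, {8, 12, 23}, {8, 14, 23}, {12, 14, 23}, {8, 12, 14, 23}


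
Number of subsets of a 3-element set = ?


Number of subsets = 2^n
= 2^3
= 8

|P(A)| = 8


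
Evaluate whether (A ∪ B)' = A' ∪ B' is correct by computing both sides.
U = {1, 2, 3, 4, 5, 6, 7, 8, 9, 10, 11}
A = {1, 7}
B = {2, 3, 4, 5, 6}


LHS: A ∪ B = {1, 2, 3, 4, 5, 6, 7}
(A ∪ B)' = U \ (A ∪ B) = {8, 9, 10, 11}
A' = {2, 3, 4, 5, 6, 8, 9, 10, 11}, B' = {1, 7, 8, 9, 10, 11}
Claimed RHS: A' ∪ B' = {1, 2, 3, 4, 5, 6, 7, 8, 9, 10, 11}
Identity is INVALID: LHS = {8, 9, 10, 11} but the RHS claimed here equals {1, 2, 3, 4, 5, 6, 7, 8, 9, 10, 11}. The correct form is (A ∪ B)' = A' ∩ B'.

Identity is invalid: (A ∪ B)' = {8, 9, 10, 11} but A' ∪ B' = {1, 2, 3, 4, 5, 6, 7, 8, 9, 10, 11}. The correct De Morgan law is (A ∪ B)' = A' ∩ B'.


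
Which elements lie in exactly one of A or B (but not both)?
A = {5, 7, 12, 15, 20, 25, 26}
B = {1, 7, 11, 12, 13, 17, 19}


A △ B = (A \ B) ∪ (B \ A) = elements in exactly one of A or B
A \ B = {5, 15, 20, 25, 26}
B \ A = {1, 11, 13, 17, 19}
A △ B = {1, 5, 11, 13, 15, 17, 19, 20, 25, 26}

A △ B = {1, 5, 11, 13, 15, 17, 19, 20, 25, 26}


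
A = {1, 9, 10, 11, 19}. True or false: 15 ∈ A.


A = {1, 9, 10, 11, 19}
Checking if 15 is in A
15 is not in A → False

15 ∉ A


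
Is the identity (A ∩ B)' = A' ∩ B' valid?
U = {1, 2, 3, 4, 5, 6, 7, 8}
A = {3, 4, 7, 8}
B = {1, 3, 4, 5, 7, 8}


LHS: A ∩ B = {3, 4, 7, 8}
(A ∩ B)' = U \ (A ∩ B) = {1, 2, 5, 6}
A' = {1, 2, 5, 6}, B' = {2, 6}
Claimed RHS: A' ∩ B' = {2, 6}
Identity is INVALID: LHS = {1, 2, 5, 6} but the RHS claimed here equals {2, 6}. The correct form is (A ∩ B)' = A' ∪ B'.

Identity is invalid: (A ∩ B)' = {1, 2, 5, 6} but A' ∩ B' = {2, 6}. The correct De Morgan law is (A ∩ B)' = A' ∪ B'.


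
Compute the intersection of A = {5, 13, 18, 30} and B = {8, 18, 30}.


A ∩ B = elements in both A and B
A = {5, 13, 18, 30}
B = {8, 18, 30}
A ∩ B = {18, 30}

A ∩ B = {18, 30}


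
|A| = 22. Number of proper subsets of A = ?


Total subsets = 2^n = 2^22 = 4194304
Proper subsets exclude the set itself: 2^n - 1
= 4194304 - 1
= 4194303

Number of proper subsets = 4194303


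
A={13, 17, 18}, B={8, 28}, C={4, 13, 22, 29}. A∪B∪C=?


A ∪ B = {8, 13, 17, 18, 28}
(A ∪ B) ∪ C = {4, 8, 13, 17, 18, 22, 28, 29}

A ∪ B ∪ C = {4, 8, 13, 17, 18, 22, 28, 29}


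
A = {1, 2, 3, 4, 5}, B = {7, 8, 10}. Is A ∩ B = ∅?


Disjoint means A ∩ B = ∅.
A ∩ B = ∅
A ∩ B = ∅, so A and B are disjoint.

Yes, A and B are disjoint


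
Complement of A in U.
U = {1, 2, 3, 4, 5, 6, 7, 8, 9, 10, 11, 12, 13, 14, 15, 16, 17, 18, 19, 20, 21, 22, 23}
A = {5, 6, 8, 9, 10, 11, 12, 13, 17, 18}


Aᶜ = U \ A = elements in U but not in A
U = {1, 2, 3, 4, 5, 6, 7, 8, 9, 10, 11, 12, 13, 14, 15, 16, 17, 18, 19, 20, 21, 22, 23}
A = {5, 6, 8, 9, 10, 11, 12, 13, 17, 18}
Aᶜ = {1, 2, 3, 4, 7, 14, 15, 16, 19, 20, 21, 22, 23}

Aᶜ = {1, 2, 3, 4, 7, 14, 15, 16, 19, 20, 21, 22, 23}


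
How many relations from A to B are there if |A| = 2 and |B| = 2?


A relation from A to B is any subset of A × B.
|A × B| = 2 × 2 = 4
# relations = 2^|A × B| = 2^4 = 16

Number of relations = 16


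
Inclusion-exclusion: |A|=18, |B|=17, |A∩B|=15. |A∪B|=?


|A ∪ B| = |A| + |B| - |A ∩ B|
= 18 + 17 - 15
= 20

|A ∪ B| = 20


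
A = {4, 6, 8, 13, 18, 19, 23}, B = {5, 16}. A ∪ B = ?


A ∪ B = all elements in A or B (or both)
A = {4, 6, 8, 13, 18, 19, 23}
B = {5, 16}
A ∪ B = {4, 5, 6, 8, 13, 16, 18, 19, 23}

A ∪ B = {4, 5, 6, 8, 13, 16, 18, 19, 23}


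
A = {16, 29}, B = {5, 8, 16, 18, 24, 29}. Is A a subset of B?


A ⊆ B means every element of A is in B.
All elements of A are in B.
So A ⊆ B.

Yes, A ⊆ B


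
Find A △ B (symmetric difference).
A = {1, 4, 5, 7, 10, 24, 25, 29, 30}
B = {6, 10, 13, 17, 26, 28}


A △ B = (A \ B) ∪ (B \ A) = elements in exactly one of A or B
A \ B = {1, 4, 5, 7, 24, 25, 29, 30}
B \ A = {6, 13, 17, 26, 28}
A △ B = {1, 4, 5, 6, 7, 13, 17, 24, 25, 26, 28, 29, 30}

A △ B = {1, 4, 5, 6, 7, 13, 17, 24, 25, 26, 28, 29, 30}


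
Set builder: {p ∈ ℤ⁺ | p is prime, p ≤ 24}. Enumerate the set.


Checking each candidate:
Condition: primes ≤ 24
Result = {2, 3, 5, 7, 11, 13, 17, 19, 23}

{2, 3, 5, 7, 11, 13, 17, 19, 23}


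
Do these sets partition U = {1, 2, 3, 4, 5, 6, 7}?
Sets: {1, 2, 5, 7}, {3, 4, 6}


A partition requires: (1) non-empty parts, (2) pairwise disjoint, (3) union = U
Parts: {1, 2, 5, 7}, {3, 4, 6}
Union of parts: {1, 2, 3, 4, 5, 6, 7}
U = {1, 2, 3, 4, 5, 6, 7}
All non-empty? True
Pairwise disjoint? True
Covers U? True

Yes, valid partition


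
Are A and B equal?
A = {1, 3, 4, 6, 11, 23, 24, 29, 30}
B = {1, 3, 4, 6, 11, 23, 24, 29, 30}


Two sets are equal iff they have exactly the same elements.
A = {1, 3, 4, 6, 11, 23, 24, 29, 30}
B = {1, 3, 4, 6, 11, 23, 24, 29, 30}
Same elements → A = B

Yes, A = B


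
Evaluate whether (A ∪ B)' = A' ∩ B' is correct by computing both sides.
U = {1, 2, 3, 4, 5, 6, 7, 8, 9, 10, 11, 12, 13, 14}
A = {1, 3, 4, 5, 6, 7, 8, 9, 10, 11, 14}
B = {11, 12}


LHS: A ∪ B = {1, 3, 4, 5, 6, 7, 8, 9, 10, 11, 12, 14}
(A ∪ B)' = U \ (A ∪ B) = {2, 13}
A' = {2, 12, 13}, B' = {1, 2, 3, 4, 5, 6, 7, 8, 9, 10, 13, 14}
Claimed RHS: A' ∩ B' = {2, 13}
Identity is VALID: LHS = RHS = {2, 13} ✓

Identity is valid. (A ∪ B)' = A' ∩ B' = {2, 13}


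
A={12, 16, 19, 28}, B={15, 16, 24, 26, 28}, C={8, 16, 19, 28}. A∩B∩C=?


A ∩ B = {16, 28}
(A ∩ B) ∩ C = {16, 28}

A ∩ B ∩ C = {16, 28}


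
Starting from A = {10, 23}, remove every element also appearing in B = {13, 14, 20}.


A \ B = elements in A but not in B
A = {10, 23}
B = {13, 14, 20}
Remove from A any elements in B
A \ B = {10, 23}

A \ B = {10, 23}


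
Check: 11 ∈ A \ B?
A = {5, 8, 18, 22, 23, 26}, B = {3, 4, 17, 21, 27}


A = {5, 8, 18, 22, 23, 26}, B = {3, 4, 17, 21, 27}
A \ B = elements in A but not in B
A \ B = {5, 8, 18, 22, 23, 26}
Checking if 11 ∈ A \ B
11 is not in A \ B → False

11 ∉ A \ B


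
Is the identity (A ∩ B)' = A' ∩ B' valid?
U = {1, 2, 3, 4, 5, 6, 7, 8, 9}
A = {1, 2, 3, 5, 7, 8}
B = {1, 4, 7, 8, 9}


LHS: A ∩ B = {1, 7, 8}
(A ∩ B)' = U \ (A ∩ B) = {2, 3, 4, 5, 6, 9}
A' = {4, 6, 9}, B' = {2, 3, 5, 6}
Claimed RHS: A' ∩ B' = {6}
Identity is INVALID: LHS = {2, 3, 4, 5, 6, 9} but the RHS claimed here equals {6}. The correct form is (A ∩ B)' = A' ∪ B'.

Identity is invalid: (A ∩ B)' = {2, 3, 4, 5, 6, 9} but A' ∩ B' = {6}. The correct De Morgan law is (A ∩ B)' = A' ∪ B'.


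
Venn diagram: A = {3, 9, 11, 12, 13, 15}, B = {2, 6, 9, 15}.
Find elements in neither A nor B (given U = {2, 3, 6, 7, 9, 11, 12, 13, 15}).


A = {3, 9, 11, 12, 13, 15}
B = {2, 6, 9, 15}
Region: in neither A nor B (given U = {2, 3, 6, 7, 9, 11, 12, 13, 15})
Elements: {7}

Elements in neither A nor B (given U = {2, 3, 6, 7, 9, 11, 12, 13, 15}): {7}


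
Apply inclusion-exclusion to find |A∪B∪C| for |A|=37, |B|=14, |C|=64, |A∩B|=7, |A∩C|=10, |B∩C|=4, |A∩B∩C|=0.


|A∪B∪C| = |A|+|B|+|C| - |A∩B|-|A∩C|-|B∩C| + |A∩B∩C|
= 37+14+64 - 7-10-4 + 0
= 115 - 21 + 0
= 94

|A ∪ B ∪ C| = 94


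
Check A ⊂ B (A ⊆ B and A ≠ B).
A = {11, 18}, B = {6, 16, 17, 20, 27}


A ⊂ B requires: A ⊆ B AND A ≠ B.
A ⊆ B? No
A ⊄ B, so A is not a proper subset.

No, A is not a proper subset of B


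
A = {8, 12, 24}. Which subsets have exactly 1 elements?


|A| = 3, so A has C(3,1) = 3 subsets of size 1.
Enumerate by choosing 1 elements from A at a time:
{8}, {12}, {24}

1-element subsets (3 total): {8}, {12}, {24}


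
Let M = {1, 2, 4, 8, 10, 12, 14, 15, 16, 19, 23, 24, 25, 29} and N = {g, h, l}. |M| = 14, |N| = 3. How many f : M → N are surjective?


n = |M| = 14, k = |N| = 3. Surjections via inclusion-exclusion:
S(n,k) = Σ(-1)^i × C(k,i) × (k-i)^n, i=0 to k
i=0: (-1)^0×C(3,0)×3^14 = 4782969
i=1: (-1)^1×C(3,1)×2^14 = -49152
i=2: (-1)^2×C(3,2)×1^14 = 3
i=3: (-1)^3×C(3,3)×0^14 = 0
Total = 4733820

Number of surjections = 4733820


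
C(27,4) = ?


C(n,k) = n! / (k!(n-k)!)
C(27,4) = 27! / (4!23!)
= 17550

C(27,4) = 17550


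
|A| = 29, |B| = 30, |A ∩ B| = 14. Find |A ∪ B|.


|A ∪ B| = |A| + |B| - |A ∩ B|
= 29 + 30 - 14
= 45

|A ∪ B| = 45


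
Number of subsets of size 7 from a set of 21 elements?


C(n,k) = n! / (k!(n-k)!)
C(21,7) = 21! / (7!14!)
= 116280

C(21,7) = 116280


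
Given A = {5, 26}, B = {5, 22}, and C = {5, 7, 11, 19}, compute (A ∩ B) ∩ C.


A ∩ B = {5}
(A ∩ B) ∩ C = {5}

A ∩ B ∩ C = {5}


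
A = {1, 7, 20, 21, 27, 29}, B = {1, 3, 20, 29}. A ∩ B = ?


A ∩ B = elements in both A and B
A = {1, 7, 20, 21, 27, 29}
B = {1, 3, 20, 29}
A ∩ B = {1, 20, 29}

A ∩ B = {1, 20, 29}


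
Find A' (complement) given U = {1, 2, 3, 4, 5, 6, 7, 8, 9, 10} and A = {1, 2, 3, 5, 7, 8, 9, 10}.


Aᶜ = U \ A = elements in U but not in A
U = {1, 2, 3, 4, 5, 6, 7, 8, 9, 10}
A = {1, 2, 3, 5, 7, 8, 9, 10}
Aᶜ = {4, 6}

Aᶜ = {4, 6}


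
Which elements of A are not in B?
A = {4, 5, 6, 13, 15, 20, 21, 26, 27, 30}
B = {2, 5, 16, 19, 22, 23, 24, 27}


A \ B = elements in A but not in B
A = {4, 5, 6, 13, 15, 20, 21, 26, 27, 30}
B = {2, 5, 16, 19, 22, 23, 24, 27}
Remove from A any elements in B
A \ B = {4, 6, 13, 15, 20, 21, 26, 30}

A \ B = {4, 6, 13, 15, 20, 21, 26, 30}


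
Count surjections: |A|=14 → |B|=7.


n = |A| = 14, k = |B| = 7. Surjections via inclusion-exclusion:
S(n,k) = Σ(-1)^i × C(k,i) × (k-i)^n, i=0 to k
i=0: (-1)^0×C(7,0)×7^14 = 678223072849
i=1: (-1)^1×C(7,1)×6^14 = -548549148672
i=2: (-1)^2×C(7,2)×5^14 = 128173828125
i=3: (-1)^3×C(7,3)×4^14 = -9395240960
i=4: (-1)^4×C(7,4)×3^14 = 167403915
i=5: (-1)^5×C(7,5)×2^14 = -344064
i=6: (-1)^6×C(7,6)×1^14 = 7
i=7: (-1)^7×C(7,7)×0^14 = 0
Total = 248619571200

Number of surjections = 248619571200


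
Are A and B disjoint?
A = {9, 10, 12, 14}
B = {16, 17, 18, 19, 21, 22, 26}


Disjoint means A ∩ B = ∅.
A ∩ B = ∅
A ∩ B = ∅, so A and B are disjoint.

Yes, A and B are disjoint


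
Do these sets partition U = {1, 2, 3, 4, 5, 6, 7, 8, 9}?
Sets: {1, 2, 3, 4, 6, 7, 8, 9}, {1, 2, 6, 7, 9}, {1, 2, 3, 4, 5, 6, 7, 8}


A partition requires: (1) non-empty parts, (2) pairwise disjoint, (3) union = U
Parts: {1, 2, 3, 4, 6, 7, 8, 9}, {1, 2, 6, 7, 9}, {1, 2, 3, 4, 5, 6, 7, 8}
Union of parts: {1, 2, 3, 4, 5, 6, 7, 8, 9}
U = {1, 2, 3, 4, 5, 6, 7, 8, 9}
All non-empty? True
Pairwise disjoint? False
Covers U? True

No, not a valid partition


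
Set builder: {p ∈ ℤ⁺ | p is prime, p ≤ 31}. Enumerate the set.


Checking each candidate:
Condition: primes ≤ 31
Result = {2, 3, 5, 7, 11, 13, 17, 19, 23, 29, 31}

{2, 3, 5, 7, 11, 13, 17, 19, 23, 29, 31}


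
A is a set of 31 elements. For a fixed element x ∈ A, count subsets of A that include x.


Subsets of A containing x correspond to subsets of A \ {x}, which has 30 elements.
Count = 2^(n-1) = 2^30
= 1073741824

Number of subsets containing x = 1073741824


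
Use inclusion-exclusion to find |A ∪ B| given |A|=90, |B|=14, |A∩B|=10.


|A ∪ B| = |A| + |B| - |A ∩ B|
= 90 + 14 - 10
= 94

|A ∪ B| = 94


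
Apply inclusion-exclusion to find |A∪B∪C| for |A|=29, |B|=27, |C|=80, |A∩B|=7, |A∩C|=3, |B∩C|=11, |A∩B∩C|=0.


|A∪B∪C| = |A|+|B|+|C| - |A∩B|-|A∩C|-|B∩C| + |A∩B∩C|
= 29+27+80 - 7-3-11 + 0
= 136 - 21 + 0
= 115

|A ∪ B ∪ C| = 115


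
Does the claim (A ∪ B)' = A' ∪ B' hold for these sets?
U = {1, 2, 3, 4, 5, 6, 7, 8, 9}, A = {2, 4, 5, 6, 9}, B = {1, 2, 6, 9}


LHS: A ∪ B = {1, 2, 4, 5, 6, 9}
(A ∪ B)' = U \ (A ∪ B) = {3, 7, 8}
A' = {1, 3, 7, 8}, B' = {3, 4, 5, 7, 8}
Claimed RHS: A' ∪ B' = {1, 3, 4, 5, 7, 8}
Identity is INVALID: LHS = {3, 7, 8} but the RHS claimed here equals {1, 3, 4, 5, 7, 8}. The correct form is (A ∪ B)' = A' ∩ B'.

Identity is invalid: (A ∪ B)' = {3, 7, 8} but A' ∪ B' = {1, 3, 4, 5, 7, 8}. The correct De Morgan law is (A ∪ B)' = A' ∩ B'.


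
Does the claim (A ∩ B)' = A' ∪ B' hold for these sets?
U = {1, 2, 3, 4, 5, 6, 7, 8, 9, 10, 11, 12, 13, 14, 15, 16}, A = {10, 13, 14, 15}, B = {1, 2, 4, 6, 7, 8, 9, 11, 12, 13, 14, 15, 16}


LHS: A ∩ B = {13, 14, 15}
(A ∩ B)' = U \ (A ∩ B) = {1, 2, 3, 4, 5, 6, 7, 8, 9, 10, 11, 12, 16}
A' = {1, 2, 3, 4, 5, 6, 7, 8, 9, 11, 12, 16}, B' = {3, 5, 10}
Claimed RHS: A' ∪ B' = {1, 2, 3, 4, 5, 6, 7, 8, 9, 10, 11, 12, 16}
Identity is VALID: LHS = RHS = {1, 2, 3, 4, 5, 6, 7, 8, 9, 10, 11, 12, 16} ✓

Identity is valid. (A ∩ B)' = A' ∪ B' = {1, 2, 3, 4, 5, 6, 7, 8, 9, 10, 11, 12, 16}


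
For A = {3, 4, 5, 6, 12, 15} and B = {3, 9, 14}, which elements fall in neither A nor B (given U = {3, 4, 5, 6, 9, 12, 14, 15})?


A = {3, 4, 5, 6, 12, 15}
B = {3, 9, 14}
Region: in neither A nor B (given U = {3, 4, 5, 6, 9, 12, 14, 15})
Elements: ∅

Elements in neither A nor B (given U = {3, 4, 5, 6, 9, 12, 14, 15}): ∅


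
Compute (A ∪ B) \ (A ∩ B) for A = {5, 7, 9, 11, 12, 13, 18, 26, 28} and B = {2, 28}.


A △ B = (A \ B) ∪ (B \ A) = elements in exactly one of A or B
A \ B = {5, 7, 9, 11, 12, 13, 18, 26}
B \ A = {2}
A △ B = {2, 5, 7, 9, 11, 12, 13, 18, 26}

A △ B = {2, 5, 7, 9, 11, 12, 13, 18, 26}


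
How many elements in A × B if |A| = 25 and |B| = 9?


|A × B| = |A| × |B|
= 25 × 9
= 225

|A × B| = 225


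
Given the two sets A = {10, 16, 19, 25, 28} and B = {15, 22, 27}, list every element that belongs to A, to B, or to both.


A ∪ B = all elements in A or B (or both)
A = {10, 16, 19, 25, 28}
B = {15, 22, 27}
A ∪ B = {10, 15, 16, 19, 22, 25, 27, 28}

A ∪ B = {10, 15, 16, 19, 22, 25, 27, 28}


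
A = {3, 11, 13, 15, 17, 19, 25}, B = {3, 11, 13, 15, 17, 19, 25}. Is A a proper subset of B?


A ⊂ B requires: A ⊆ B AND A ≠ B.
A ⊆ B? Yes
A = B? Yes
A = B, so A is not a PROPER subset.

No, A is not a proper subset of B


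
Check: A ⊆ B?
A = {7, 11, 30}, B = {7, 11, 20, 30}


A ⊆ B means every element of A is in B.
All elements of A are in B.
So A ⊆ B.

Yes, A ⊆ B


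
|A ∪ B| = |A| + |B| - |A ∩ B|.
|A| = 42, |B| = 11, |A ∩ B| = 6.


|A ∪ B| = |A| + |B| - |A ∩ B|
= 42 + 11 - 6
= 47

|A ∪ B| = 47


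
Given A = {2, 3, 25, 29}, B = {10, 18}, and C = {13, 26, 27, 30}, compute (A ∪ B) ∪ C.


A ∪ B = {2, 3, 10, 18, 25, 29}
(A ∪ B) ∪ C = {2, 3, 10, 13, 18, 25, 26, 27, 29, 30}

A ∪ B ∪ C = {2, 3, 10, 13, 18, 25, 26, 27, 29, 30}


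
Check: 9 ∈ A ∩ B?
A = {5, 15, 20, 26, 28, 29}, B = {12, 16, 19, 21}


A = {5, 15, 20, 26, 28, 29}, B = {12, 16, 19, 21}
A ∩ B = elements in both A and B
A ∩ B = ∅
Checking if 9 ∈ A ∩ B
9 is not in A ∩ B → False

9 ∉ A ∩ B


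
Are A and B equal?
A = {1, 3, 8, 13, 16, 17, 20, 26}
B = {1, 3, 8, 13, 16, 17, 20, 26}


Two sets are equal iff they have exactly the same elements.
A = {1, 3, 8, 13, 16, 17, 20, 26}
B = {1, 3, 8, 13, 16, 17, 20, 26}
Same elements → A = B

Yes, A = B


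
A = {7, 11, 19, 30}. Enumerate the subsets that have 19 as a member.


A subset of A contains 19 iff the remaining 3 elements form any subset of A \ {19}.
Count: 2^(n-1) = 2^3 = 8
Subsets containing 19: {19}, {7, 19}, {11, 19}, {19, 30}, {7, 11, 19}, {7, 19, 30}, {11, 19, 30}, {7, 11, 19, 30}

Subsets containing 19 (8 total): {19}, {7, 19}, {11, 19}, {19, 30}, {7, 11, 19}, {7, 19, 30}, {11, 19, 30}, {7, 11, 19, 30}


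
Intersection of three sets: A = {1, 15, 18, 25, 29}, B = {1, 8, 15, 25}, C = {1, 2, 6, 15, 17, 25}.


A ∩ B = {1, 15, 25}
(A ∩ B) ∩ C = {1, 15, 25}

A ∩ B ∩ C = {1, 15, 25}


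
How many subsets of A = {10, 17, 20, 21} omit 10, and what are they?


A subset of A that omits 10 is a subset of A \ {10}, so there are 2^(n-1) = 2^3 = 8 of them.
Subsets excluding 10: ∅, {17}, {20}, {21}, {17, 20}, {17, 21}, {20, 21}, {17, 20, 21}

Subsets excluding 10 (8 total): ∅, {17}, {20}, {21}, {17, 20}, {17, 21}, {20, 21}, {17, 20, 21}


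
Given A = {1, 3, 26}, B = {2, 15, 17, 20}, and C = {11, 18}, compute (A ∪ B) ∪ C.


A ∪ B = {1, 2, 3, 15, 17, 20, 26}
(A ∪ B) ∪ C = {1, 2, 3, 11, 15, 17, 18, 20, 26}

A ∪ B ∪ C = {1, 2, 3, 11, 15, 17, 18, 20, 26}


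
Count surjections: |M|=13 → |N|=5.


n = |M| = 13, k = |N| = 5. Surjections via inclusion-exclusion:
S(n,k) = Σ(-1)^i × C(k,i) × (k-i)^n, i=0 to k
i=0: (-1)^0×C(5,0)×5^13 = 1220703125
i=1: (-1)^1×C(5,1)×4^13 = -335544320
i=2: (-1)^2×C(5,2)×3^13 = 15943230
i=3: (-1)^3×C(5,3)×2^13 = -81920
i=4: (-1)^4×C(5,4)×1^13 = 5
i=5: (-1)^5×C(5,5)×0^13 = 0
Total = 901020120

Number of surjections = 901020120


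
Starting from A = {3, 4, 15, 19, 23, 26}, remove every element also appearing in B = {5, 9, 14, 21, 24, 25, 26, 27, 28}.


A \ B = elements in A but not in B
A = {3, 4, 15, 19, 23, 26}
B = {5, 9, 14, 21, 24, 25, 26, 27, 28}
Remove from A any elements in B
A \ B = {3, 4, 15, 19, 23}

A \ B = {3, 4, 15, 19, 23}


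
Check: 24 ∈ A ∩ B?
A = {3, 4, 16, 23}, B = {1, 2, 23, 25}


A = {3, 4, 16, 23}, B = {1, 2, 23, 25}
A ∩ B = elements in both A and B
A ∩ B = {23}
Checking if 24 ∈ A ∩ B
24 is not in A ∩ B → False

24 ∉ A ∩ B


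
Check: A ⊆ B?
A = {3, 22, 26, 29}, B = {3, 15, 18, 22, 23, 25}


A ⊆ B means every element of A is in B.
Elements in A not in B: {26, 29}
So A ⊄ B.

No, A ⊄ B


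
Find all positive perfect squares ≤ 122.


Checking each candidate:
Condition: positive perfect squares ≤ 122
Result = {1, 4, 9, 16, 25, 36, 49, 64, 81, 100, 121}

{1, 4, 9, 16, 25, 36, 49, 64, 81, 100, 121}


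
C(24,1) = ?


C(n,k) = n! / (k!(n-k)!)
C(24,1) = 24! / (1!23!)
= 24

C(24,1) = 24


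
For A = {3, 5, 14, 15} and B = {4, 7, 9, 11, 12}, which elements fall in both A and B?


A = {3, 5, 14, 15}
B = {4, 7, 9, 11, 12}
Region: in both A and B
Elements: ∅

Elements in both A and B: ∅


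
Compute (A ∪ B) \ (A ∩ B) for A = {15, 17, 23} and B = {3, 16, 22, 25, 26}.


A △ B = (A \ B) ∪ (B \ A) = elements in exactly one of A or B
A \ B = {15, 17, 23}
B \ A = {3, 16, 22, 25, 26}
A △ B = {3, 15, 16, 17, 22, 23, 25, 26}

A △ B = {3, 15, 16, 17, 22, 23, 25, 26}


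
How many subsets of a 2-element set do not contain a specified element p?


Subsets of A avoiding p are subsets of A \ {p}, which has 1 elements.
Count = 2^(n-1) = 2^1
= 2

Number of subsets avoiding p = 2


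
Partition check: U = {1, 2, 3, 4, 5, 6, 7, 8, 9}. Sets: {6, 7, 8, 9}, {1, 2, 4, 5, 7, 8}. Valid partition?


A partition requires: (1) non-empty parts, (2) pairwise disjoint, (3) union = U
Parts: {6, 7, 8, 9}, {1, 2, 4, 5, 7, 8}
Union of parts: {1, 2, 4, 5, 6, 7, 8, 9}
U = {1, 2, 3, 4, 5, 6, 7, 8, 9}
All non-empty? True
Pairwise disjoint? False
Covers U? False

No, not a valid partition


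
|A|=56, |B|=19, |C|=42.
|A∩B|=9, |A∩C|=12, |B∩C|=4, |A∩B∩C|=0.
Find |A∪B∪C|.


|A∪B∪C| = |A|+|B|+|C| - |A∩B|-|A∩C|-|B∩C| + |A∩B∩C|
= 56+19+42 - 9-12-4 + 0
= 117 - 25 + 0
= 92

|A ∪ B ∪ C| = 92


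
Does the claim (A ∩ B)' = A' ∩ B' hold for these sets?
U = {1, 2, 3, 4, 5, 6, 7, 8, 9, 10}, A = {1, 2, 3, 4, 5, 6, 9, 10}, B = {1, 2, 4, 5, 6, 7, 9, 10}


LHS: A ∩ B = {1, 2, 4, 5, 6, 9, 10}
(A ∩ B)' = U \ (A ∩ B) = {3, 7, 8}
A' = {7, 8}, B' = {3, 8}
Claimed RHS: A' ∩ B' = {8}
Identity is INVALID: LHS = {3, 7, 8} but the RHS claimed here equals {8}. The correct form is (A ∩ B)' = A' ∪ B'.

Identity is invalid: (A ∩ B)' = {3, 7, 8} but A' ∩ B' = {8}. The correct De Morgan law is (A ∩ B)' = A' ∪ B'.


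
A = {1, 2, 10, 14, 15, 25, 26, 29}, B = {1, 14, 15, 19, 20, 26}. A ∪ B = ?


A ∪ B = all elements in A or B (or both)
A = {1, 2, 10, 14, 15, 25, 26, 29}
B = {1, 14, 15, 19, 20, 26}
A ∪ B = {1, 2, 10, 14, 15, 19, 20, 25, 26, 29}

A ∪ B = {1, 2, 10, 14, 15, 19, 20, 25, 26, 29}


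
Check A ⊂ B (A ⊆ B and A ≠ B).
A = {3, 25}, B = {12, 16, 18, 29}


A ⊂ B requires: A ⊆ B AND A ≠ B.
A ⊆ B? No
A ⊄ B, so A is not a proper subset.

No, A is not a proper subset of B


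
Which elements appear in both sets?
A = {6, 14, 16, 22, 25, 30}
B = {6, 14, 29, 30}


A ∩ B = elements in both A and B
A = {6, 14, 16, 22, 25, 30}
B = {6, 14, 29, 30}
A ∩ B = {6, 14, 30}

A ∩ B = {6, 14, 30}


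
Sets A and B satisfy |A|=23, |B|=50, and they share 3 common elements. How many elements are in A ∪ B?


|A ∪ B| = |A| + |B| - |A ∩ B|
= 23 + 50 - 3
= 70

|A ∪ B| = 70


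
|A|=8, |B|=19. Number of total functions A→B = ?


Each of |A| = 8 inputs maps to any of |B| = 19 outputs.
# functions = |B|^|A| = 19^8
= 16983563041

Number of functions = 16983563041


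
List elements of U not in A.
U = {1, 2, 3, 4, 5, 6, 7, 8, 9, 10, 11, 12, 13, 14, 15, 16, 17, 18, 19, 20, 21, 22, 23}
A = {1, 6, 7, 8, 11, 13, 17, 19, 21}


Aᶜ = U \ A = elements in U but not in A
U = {1, 2, 3, 4, 5, 6, 7, 8, 9, 10, 11, 12, 13, 14, 15, 16, 17, 18, 19, 20, 21, 22, 23}
A = {1, 6, 7, 8, 11, 13, 17, 19, 21}
Aᶜ = {2, 3, 4, 5, 9, 10, 12, 14, 15, 16, 18, 20, 22, 23}

Aᶜ = {2, 3, 4, 5, 9, 10, 12, 14, 15, 16, 18, 20, 22, 23}


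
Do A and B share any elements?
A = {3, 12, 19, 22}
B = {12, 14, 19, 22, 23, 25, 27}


Disjoint means A ∩ B = ∅.
A ∩ B = {12, 19, 22}
A ∩ B ≠ ∅, so A and B are NOT disjoint.

Yes — A and B share the element(s) of A ∩ B = {12, 19, 22}, so they are not disjoint


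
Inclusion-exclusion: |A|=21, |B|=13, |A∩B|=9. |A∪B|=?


|A ∪ B| = |A| + |B| - |A ∩ B|
= 21 + 13 - 9
= 25

|A ∪ B| = 25


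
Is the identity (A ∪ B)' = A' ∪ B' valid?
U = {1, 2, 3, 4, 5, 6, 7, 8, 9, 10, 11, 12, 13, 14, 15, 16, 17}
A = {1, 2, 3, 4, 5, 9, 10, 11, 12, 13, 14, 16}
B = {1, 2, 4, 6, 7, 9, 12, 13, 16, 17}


LHS: A ∪ B = {1, 2, 3, 4, 5, 6, 7, 9, 10, 11, 12, 13, 14, 16, 17}
(A ∪ B)' = U \ (A ∪ B) = {8, 15}
A' = {6, 7, 8, 15, 17}, B' = {3, 5, 8, 10, 11, 14, 15}
Claimed RHS: A' ∪ B' = {3, 5, 6, 7, 8, 10, 11, 14, 15, 17}
Identity is INVALID: LHS = {8, 15} but the RHS claimed here equals {3, 5, 6, 7, 8, 10, 11, 14, 15, 17}. The correct form is (A ∪ B)' = A' ∩ B'.

Identity is invalid: (A ∪ B)' = {8, 15} but A' ∪ B' = {3, 5, 6, 7, 8, 10, 11, 14, 15, 17}. The correct De Morgan law is (A ∪ B)' = A' ∩ B'.


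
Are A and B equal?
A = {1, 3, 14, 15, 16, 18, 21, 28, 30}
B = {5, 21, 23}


Two sets are equal iff they have exactly the same elements.
A = {1, 3, 14, 15, 16, 18, 21, 28, 30}
B = {5, 21, 23}
Differences: {1, 3, 5, 14, 15, 16, 18, 23, 28, 30}
A ≠ B

No, A ≠ B


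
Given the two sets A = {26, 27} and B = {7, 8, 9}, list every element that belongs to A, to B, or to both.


A ∪ B = all elements in A or B (or both)
A = {26, 27}
B = {7, 8, 9}
A ∪ B = {7, 8, 9, 26, 27}

A ∪ B = {7, 8, 9, 26, 27}


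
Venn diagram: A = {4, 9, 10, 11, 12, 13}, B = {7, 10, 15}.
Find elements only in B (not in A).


A = {4, 9, 10, 11, 12, 13}
B = {7, 10, 15}
Region: only in B (not in A)
Elements: {7, 15}

Elements only in B (not in A): {7, 15}


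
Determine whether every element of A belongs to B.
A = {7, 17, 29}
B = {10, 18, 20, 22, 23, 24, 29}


A ⊆ B means every element of A is in B.
Elements in A not in B: {7, 17}
So A ⊄ B.

No, A ⊄ B


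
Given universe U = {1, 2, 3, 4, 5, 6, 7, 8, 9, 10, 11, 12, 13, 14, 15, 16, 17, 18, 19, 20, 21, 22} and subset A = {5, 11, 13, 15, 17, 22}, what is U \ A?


Aᶜ = U \ A = elements in U but not in A
U = {1, 2, 3, 4, 5, 6, 7, 8, 9, 10, 11, 12, 13, 14, 15, 16, 17, 18, 19, 20, 21, 22}
A = {5, 11, 13, 15, 17, 22}
Aᶜ = {1, 2, 3, 4, 6, 7, 8, 9, 10, 12, 14, 16, 18, 19, 20, 21}

Aᶜ = {1, 2, 3, 4, 6, 7, 8, 9, 10, 12, 14, 16, 18, 19, 20, 21}


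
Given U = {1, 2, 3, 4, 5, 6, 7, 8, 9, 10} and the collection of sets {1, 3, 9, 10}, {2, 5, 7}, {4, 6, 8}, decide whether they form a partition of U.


A partition requires: (1) non-empty parts, (2) pairwise disjoint, (3) union = U
Parts: {1, 3, 9, 10}, {2, 5, 7}, {4, 6, 8}
Union of parts: {1, 2, 3, 4, 5, 6, 7, 8, 9, 10}
U = {1, 2, 3, 4, 5, 6, 7, 8, 9, 10}
All non-empty? True
Pairwise disjoint? True
Covers U? True

Yes, valid partition


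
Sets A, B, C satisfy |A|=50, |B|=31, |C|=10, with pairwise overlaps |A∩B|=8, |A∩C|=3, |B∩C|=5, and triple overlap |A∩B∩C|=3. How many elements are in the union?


|A∪B∪C| = |A|+|B|+|C| - |A∩B|-|A∩C|-|B∩C| + |A∩B∩C|
= 50+31+10 - 8-3-5 + 3
= 91 - 16 + 3
= 78

|A ∪ B ∪ C| = 78


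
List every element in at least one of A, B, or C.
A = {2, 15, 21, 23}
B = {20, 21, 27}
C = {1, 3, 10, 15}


A ∪ B = {2, 15, 20, 21, 23, 27}
(A ∪ B) ∪ C = {1, 2, 3, 10, 15, 20, 21, 23, 27}

A ∪ B ∪ C = {1, 2, 3, 10, 15, 20, 21, 23, 27}


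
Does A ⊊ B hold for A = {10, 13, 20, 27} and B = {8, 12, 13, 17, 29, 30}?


A ⊂ B requires: A ⊆ B AND A ≠ B.
A ⊆ B? No
A ⊄ B, so A is not a proper subset.

No, A is not a proper subset of B


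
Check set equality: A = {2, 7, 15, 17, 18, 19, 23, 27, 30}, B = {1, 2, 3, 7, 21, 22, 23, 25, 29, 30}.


Two sets are equal iff they have exactly the same elements.
A = {2, 7, 15, 17, 18, 19, 23, 27, 30}
B = {1, 2, 3, 7, 21, 22, 23, 25, 29, 30}
Differences: {1, 3, 15, 17, 18, 19, 21, 22, 25, 27, 29}
A ≠ B

No, A ≠ B


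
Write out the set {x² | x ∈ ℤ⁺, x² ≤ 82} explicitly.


Checking each candidate:
Condition: positive perfect squares ≤ 82
Result = {1, 4, 9, 16, 25, 36, 49, 64, 81}

{1, 4, 9, 16, 25, 36, 49, 64, 81}


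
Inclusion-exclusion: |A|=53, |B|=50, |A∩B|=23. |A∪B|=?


|A ∪ B| = |A| + |B| - |A ∩ B|
= 53 + 50 - 23
= 80

|A ∪ B| = 80


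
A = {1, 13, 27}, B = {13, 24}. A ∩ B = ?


A ∩ B = elements in both A and B
A = {1, 13, 27}
B = {13, 24}
A ∩ B = {13}

A ∩ B = {13}


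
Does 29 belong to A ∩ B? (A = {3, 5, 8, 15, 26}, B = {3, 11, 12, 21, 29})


A = {3, 5, 8, 15, 26}, B = {3, 11, 12, 21, 29}
A ∩ B = elements in both A and B
A ∩ B = {3}
Checking if 29 ∈ A ∩ B
29 is not in A ∩ B → False

29 ∉ A ∩ B


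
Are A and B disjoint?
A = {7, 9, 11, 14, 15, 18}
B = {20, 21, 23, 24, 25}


Disjoint means A ∩ B = ∅.
A ∩ B = ∅
A ∩ B = ∅, so A and B are disjoint.

Yes, A and B are disjoint


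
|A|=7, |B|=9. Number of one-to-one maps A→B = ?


An injection sends each of |A| = 7 inputs to a distinct output in B.
# injections = |B|·(|B|-1)·…·(|B|-|A|+1) = 9! / (9 - 7)!
= 9 × 8 × 7 × 6 × 5 × 4 × 3
= 181440

Number of injections = 181440


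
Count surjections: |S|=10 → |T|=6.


n = |S| = 10, k = |T| = 6. Surjections via inclusion-exclusion:
S(n,k) = Σ(-1)^i × C(k,i) × (k-i)^n, i=0 to k
i=0: (-1)^0×C(6,0)×6^10 = 60466176
i=1: (-1)^1×C(6,1)×5^10 = -58593750
i=2: (-1)^2×C(6,2)×4^10 = 15728640
i=3: (-1)^3×C(6,3)×3^10 = -1180980
i=4: (-1)^4×C(6,4)×2^10 = 15360
i=5: (-1)^5×C(6,5)×1^10 = -6
i=6: (-1)^6×C(6,6)×0^10 = 0
Total = 16435440

Number of surjections = 16435440


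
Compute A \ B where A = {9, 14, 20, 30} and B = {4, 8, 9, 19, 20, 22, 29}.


A \ B = elements in A but not in B
A = {9, 14, 20, 30}
B = {4, 8, 9, 19, 20, 22, 29}
Remove from A any elements in B
A \ B = {14, 30}

A \ B = {14, 30}


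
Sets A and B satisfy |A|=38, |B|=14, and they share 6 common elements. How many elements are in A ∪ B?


|A ∪ B| = |A| + |B| - |A ∩ B|
= 38 + 14 - 6
= 46

|A ∪ B| = 46


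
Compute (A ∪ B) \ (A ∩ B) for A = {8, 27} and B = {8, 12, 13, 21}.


A △ B = (A \ B) ∪ (B \ A) = elements in exactly one of A or B
A \ B = {27}
B \ A = {12, 13, 21}
A △ B = {12, 13, 21, 27}

A △ B = {12, 13, 21, 27}


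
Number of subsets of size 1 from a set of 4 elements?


C(n,k) = n! / (k!(n-k)!)
C(4,1) = 4! / (1!3!)
= 4

C(4,1) = 4


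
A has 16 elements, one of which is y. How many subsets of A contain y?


Subsets of A containing y correspond to subsets of A \ {y}, which has 15 elements.
Count = 2^(n-1) = 2^15
= 32768

Number of subsets containing y = 32768


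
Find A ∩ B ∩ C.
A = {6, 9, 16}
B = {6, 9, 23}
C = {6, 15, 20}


A ∩ B = {6, 9}
(A ∩ B) ∩ C = {6}

A ∩ B ∩ C = {6}


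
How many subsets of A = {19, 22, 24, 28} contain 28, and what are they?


A subset of A contains 28 iff the remaining 3 elements form any subset of A \ {28}.
Count: 2^(n-1) = 2^3 = 8
Subsets containing 28: {28}, {19, 28}, {22, 28}, {24, 28}, {19, 22, 28}, {19, 24, 28}, {22, 24, 28}, {19, 22, 24, 28}

Subsets containing 28 (8 total): {28}, {19, 28}, {22, 28}, {24, 28}, {19, 22, 28}, {19, 24, 28}, {22, 24, 28}, {19, 22, 24, 28}


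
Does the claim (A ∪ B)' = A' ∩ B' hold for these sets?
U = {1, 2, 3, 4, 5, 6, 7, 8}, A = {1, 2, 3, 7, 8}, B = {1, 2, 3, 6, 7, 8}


LHS: A ∪ B = {1, 2, 3, 6, 7, 8}
(A ∪ B)' = U \ (A ∪ B) = {4, 5}
A' = {4, 5, 6}, B' = {4, 5}
Claimed RHS: A' ∩ B' = {4, 5}
Identity is VALID: LHS = RHS = {4, 5} ✓

Identity is valid. (A ∪ B)' = A' ∩ B' = {4, 5}


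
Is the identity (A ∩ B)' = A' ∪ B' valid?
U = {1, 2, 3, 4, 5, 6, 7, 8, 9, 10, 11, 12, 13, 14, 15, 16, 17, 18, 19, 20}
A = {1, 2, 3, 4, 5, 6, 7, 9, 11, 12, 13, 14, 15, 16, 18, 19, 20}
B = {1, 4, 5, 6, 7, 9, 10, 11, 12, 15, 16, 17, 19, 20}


LHS: A ∩ B = {1, 4, 5, 6, 7, 9, 11, 12, 15, 16, 19, 20}
(A ∩ B)' = U \ (A ∩ B) = {2, 3, 8, 10, 13, 14, 17, 18}
A' = {8, 10, 17}, B' = {2, 3, 8, 13, 14, 18}
Claimed RHS: A' ∪ B' = {2, 3, 8, 10, 13, 14, 17, 18}
Identity is VALID: LHS = RHS = {2, 3, 8, 10, 13, 14, 17, 18} ✓

Identity is valid. (A ∩ B)' = A' ∪ B' = {2, 3, 8, 10, 13, 14, 17, 18}


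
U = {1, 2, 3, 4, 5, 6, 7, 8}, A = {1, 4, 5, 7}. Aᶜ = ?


Aᶜ = U \ A = elements in U but not in A
U = {1, 2, 3, 4, 5, 6, 7, 8}
A = {1, 4, 5, 7}
Aᶜ = {2, 3, 6, 8}

Aᶜ = {2, 3, 6, 8}


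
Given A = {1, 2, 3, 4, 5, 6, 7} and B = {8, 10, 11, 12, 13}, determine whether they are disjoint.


Disjoint means A ∩ B = ∅.
A ∩ B = ∅
A ∩ B = ∅, so A and B are disjoint.

Yes, A and B are disjoint


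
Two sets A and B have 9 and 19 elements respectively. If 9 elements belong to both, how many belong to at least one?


|A ∪ B| = |A| + |B| - |A ∩ B|
= 9 + 19 - 9
= 19

|A ∪ B| = 19


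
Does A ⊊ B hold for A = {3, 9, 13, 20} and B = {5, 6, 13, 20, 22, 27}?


A ⊂ B requires: A ⊆ B AND A ≠ B.
A ⊆ B? No
A ⊄ B, so A is not a proper subset.

No, A is not a proper subset of B


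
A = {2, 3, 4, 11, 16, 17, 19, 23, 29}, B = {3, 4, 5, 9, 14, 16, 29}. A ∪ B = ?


A ∪ B = all elements in A or B (or both)
A = {2, 3, 4, 11, 16, 17, 19, 23, 29}
B = {3, 4, 5, 9, 14, 16, 29}
A ∪ B = {2, 3, 4, 5, 9, 11, 14, 16, 17, 19, 23, 29}

A ∪ B = {2, 3, 4, 5, 9, 11, 14, 16, 17, 19, 23, 29}


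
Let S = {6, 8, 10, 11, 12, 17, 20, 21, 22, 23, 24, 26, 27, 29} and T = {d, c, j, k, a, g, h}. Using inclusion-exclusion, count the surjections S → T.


n = |S| = 14, k = |T| = 7. Surjections via inclusion-exclusion:
S(n,k) = Σ(-1)^i × C(k,i) × (k-i)^n, i=0 to k
i=0: (-1)^0×C(7,0)×7^14 = 678223072849
i=1: (-1)^1×C(7,1)×6^14 = -548549148672
i=2: (-1)^2×C(7,2)×5^14 = 128173828125
i=3: (-1)^3×C(7,3)×4^14 = -9395240960
i=4: (-1)^4×C(7,4)×3^14 = 167403915
i=5: (-1)^5×C(7,5)×2^14 = -344064
i=6: (-1)^6×C(7,6)×1^14 = 7
i=7: (-1)^7×C(7,7)×0^14 = 0
Total = 248619571200

Number of surjections = 248619571200


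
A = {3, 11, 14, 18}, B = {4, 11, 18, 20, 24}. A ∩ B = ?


A ∩ B = elements in both A and B
A = {3, 11, 14, 18}
B = {4, 11, 18, 20, 24}
A ∩ B = {11, 18}

A ∩ B = {11, 18}


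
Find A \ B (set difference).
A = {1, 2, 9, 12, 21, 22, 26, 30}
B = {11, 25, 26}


A \ B = elements in A but not in B
A = {1, 2, 9, 12, 21, 22, 26, 30}
B = {11, 25, 26}
Remove from A any elements in B
A \ B = {1, 2, 9, 12, 21, 22, 30}

A \ B = {1, 2, 9, 12, 21, 22, 30}


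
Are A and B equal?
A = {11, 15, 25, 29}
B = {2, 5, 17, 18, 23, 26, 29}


Two sets are equal iff they have exactly the same elements.
A = {11, 15, 25, 29}
B = {2, 5, 17, 18, 23, 26, 29}
Differences: {2, 5, 11, 15, 17, 18, 23, 25, 26}
A ≠ B

No, A ≠ B


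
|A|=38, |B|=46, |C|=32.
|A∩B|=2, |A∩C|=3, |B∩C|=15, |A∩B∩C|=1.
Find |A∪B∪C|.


|A∪B∪C| = |A|+|B|+|C| - |A∩B|-|A∩C|-|B∩C| + |A∩B∩C|
= 38+46+32 - 2-3-15 + 1
= 116 - 20 + 1
= 97

|A ∪ B ∪ C| = 97


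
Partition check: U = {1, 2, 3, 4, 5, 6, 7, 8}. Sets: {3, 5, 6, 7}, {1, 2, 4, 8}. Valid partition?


A partition requires: (1) non-empty parts, (2) pairwise disjoint, (3) union = U
Parts: {3, 5, 6, 7}, {1, 2, 4, 8}
Union of parts: {1, 2, 3, 4, 5, 6, 7, 8}
U = {1, 2, 3, 4, 5, 6, 7, 8}
All non-empty? True
Pairwise disjoint? True
Covers U? True

Yes, valid partition


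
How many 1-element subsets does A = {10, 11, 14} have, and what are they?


|A| = 3, so A has C(3,1) = 3 subsets of size 1.
Enumerate by choosing 1 elements from A at a time:
{10}, {11}, {14}

1-element subsets (3 total): {10}, {11}, {14}


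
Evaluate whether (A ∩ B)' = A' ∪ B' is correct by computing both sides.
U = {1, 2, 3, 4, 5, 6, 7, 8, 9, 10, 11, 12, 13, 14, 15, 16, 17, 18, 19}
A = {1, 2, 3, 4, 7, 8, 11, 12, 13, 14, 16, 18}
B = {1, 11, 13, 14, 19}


LHS: A ∩ B = {1, 11, 13, 14}
(A ∩ B)' = U \ (A ∩ B) = {2, 3, 4, 5, 6, 7, 8, 9, 10, 12, 15, 16, 17, 18, 19}
A' = {5, 6, 9, 10, 15, 17, 19}, B' = {2, 3, 4, 5, 6, 7, 8, 9, 10, 12, 15, 16, 17, 18}
Claimed RHS: A' ∪ B' = {2, 3, 4, 5, 6, 7, 8, 9, 10, 12, 15, 16, 17, 18, 19}
Identity is VALID: LHS = RHS = {2, 3, 4, 5, 6, 7, 8, 9, 10, 12, 15, 16, 17, 18, 19} ✓

Identity is valid. (A ∩ B)' = A' ∪ B' = {2, 3, 4, 5, 6, 7, 8, 9, 10, 12, 15, 16, 17, 18, 19}


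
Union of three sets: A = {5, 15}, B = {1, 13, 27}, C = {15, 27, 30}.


A ∪ B = {1, 5, 13, 15, 27}
(A ∪ B) ∪ C = {1, 5, 13, 15, 27, 30}

A ∪ B ∪ C = {1, 5, 13, 15, 27, 30}


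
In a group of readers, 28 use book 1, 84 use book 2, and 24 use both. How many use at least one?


|A ∪ B| = |A| + |B| - |A ∩ B|
= 28 + 84 - 24
= 88

|A ∪ B| = 88


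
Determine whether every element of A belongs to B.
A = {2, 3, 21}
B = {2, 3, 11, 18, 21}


A ⊆ B means every element of A is in B.
All elements of A are in B.
So A ⊆ B.

Yes, A ⊆ B


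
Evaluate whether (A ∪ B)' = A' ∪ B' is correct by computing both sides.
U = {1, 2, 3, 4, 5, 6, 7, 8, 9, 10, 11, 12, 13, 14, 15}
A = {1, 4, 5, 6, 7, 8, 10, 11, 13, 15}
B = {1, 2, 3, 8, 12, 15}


LHS: A ∪ B = {1, 2, 3, 4, 5, 6, 7, 8, 10, 11, 12, 13, 15}
(A ∪ B)' = U \ (A ∪ B) = {9, 14}
A' = {2, 3, 9, 12, 14}, B' = {4, 5, 6, 7, 9, 10, 11, 13, 14}
Claimed RHS: A' ∪ B' = {2, 3, 4, 5, 6, 7, 9, 10, 11, 12, 13, 14}
Identity is INVALID: LHS = {9, 14} but the RHS claimed here equals {2, 3, 4, 5, 6, 7, 9, 10, 11, 12, 13, 14}. The correct form is (A ∪ B)' = A' ∩ B'.

Identity is invalid: (A ∪ B)' = {9, 14} but A' ∪ B' = {2, 3, 4, 5, 6, 7, 9, 10, 11, 12, 13, 14}. The correct De Morgan law is (A ∪ B)' = A' ∩ B'.
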